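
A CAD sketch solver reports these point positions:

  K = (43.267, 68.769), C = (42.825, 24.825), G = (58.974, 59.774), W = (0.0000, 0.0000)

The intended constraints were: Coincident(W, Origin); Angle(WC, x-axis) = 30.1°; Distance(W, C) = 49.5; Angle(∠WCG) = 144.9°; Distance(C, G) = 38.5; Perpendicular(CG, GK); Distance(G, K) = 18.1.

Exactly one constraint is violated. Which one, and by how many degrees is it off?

Perpendicular(CG, GK) — off by 5.00°.

W = (0.00, 0.00) ✓; WC at 30.10° ✓; |WC| = 49.50 ✓; ∠WCG = 144.9° ✓; |CG| = 38.50 ✓; ∠(CG, GK) = 85.00° ✗; |GK| = 18.10 ✓.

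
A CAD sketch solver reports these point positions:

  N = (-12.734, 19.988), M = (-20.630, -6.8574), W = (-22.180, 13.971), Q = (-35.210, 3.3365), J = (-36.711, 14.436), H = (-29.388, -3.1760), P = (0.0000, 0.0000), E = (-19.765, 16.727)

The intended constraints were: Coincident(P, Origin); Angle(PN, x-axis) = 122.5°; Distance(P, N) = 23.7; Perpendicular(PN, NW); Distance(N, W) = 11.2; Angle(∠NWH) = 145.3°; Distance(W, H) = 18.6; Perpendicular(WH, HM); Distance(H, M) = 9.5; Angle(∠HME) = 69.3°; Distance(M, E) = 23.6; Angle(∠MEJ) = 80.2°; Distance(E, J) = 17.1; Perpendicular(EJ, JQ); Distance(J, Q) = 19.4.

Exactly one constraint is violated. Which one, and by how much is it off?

Distance(J, Q) = 19.4 — off by 8.20.

P = (0.00, 0.00) ✓; PN at 122.5° ✓; |PN| = 23.70 ✓; ∠(PN, NW) = 90.00° ✓; |NW| = 11.20 ✓; ∠NWH = 145.3° ✓; |WH| = 18.60 ✓; ∠(WH, HM) = 90.00° ✓; |HM| = 9.500 ✓; ∠HME = 69.30° ✓; |ME| = 23.60 ✓; ∠MEJ = 80.20° ✓; |EJ| = 17.10 ✓; ∠(EJ, JQ) = 90.00° ✓; |JQ| = 11.20 ✗.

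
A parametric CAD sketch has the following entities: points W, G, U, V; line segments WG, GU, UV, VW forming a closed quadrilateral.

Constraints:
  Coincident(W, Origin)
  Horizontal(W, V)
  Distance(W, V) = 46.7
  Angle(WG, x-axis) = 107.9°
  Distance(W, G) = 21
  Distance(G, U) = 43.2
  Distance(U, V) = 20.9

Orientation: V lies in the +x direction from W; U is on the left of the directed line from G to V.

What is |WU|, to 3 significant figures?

41.0

Checks: |GU| = 43.20 ✓; |UV| = 20.90 ✓.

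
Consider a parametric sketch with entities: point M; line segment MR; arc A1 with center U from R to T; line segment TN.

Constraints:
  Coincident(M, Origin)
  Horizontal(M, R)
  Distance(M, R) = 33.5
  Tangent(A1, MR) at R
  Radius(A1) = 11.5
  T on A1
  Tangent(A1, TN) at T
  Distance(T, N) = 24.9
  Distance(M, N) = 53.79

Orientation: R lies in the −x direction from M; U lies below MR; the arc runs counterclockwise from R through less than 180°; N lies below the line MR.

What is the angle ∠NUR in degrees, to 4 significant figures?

171.8°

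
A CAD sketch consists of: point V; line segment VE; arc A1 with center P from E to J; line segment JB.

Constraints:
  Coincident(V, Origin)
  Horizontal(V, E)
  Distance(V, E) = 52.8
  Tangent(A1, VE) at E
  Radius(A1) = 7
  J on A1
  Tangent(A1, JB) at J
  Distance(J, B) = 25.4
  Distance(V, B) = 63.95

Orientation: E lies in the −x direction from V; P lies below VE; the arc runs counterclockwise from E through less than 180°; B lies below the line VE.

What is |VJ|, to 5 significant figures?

60.247

V is at the origin; VE is horizontal with |VE| = 52.8 and E on the −x side, so E = (-52.800, 0.0000). The tangent condition forces PE to be normal to VE, so P = E + (0, -7) = (-52.800, -7.0000). Since PJ ⟂ JB (tangency), |PB| = √(7.0² + 25.4²) = 26.347 regardless of where J sits on A1. So B lies on both circle(V, 63.95) and circle(P, 26.347); the below-VE intersection is B = (-54.605, -33.285). J is the foot of the tangent from B: J = (-59.660, -8.3931).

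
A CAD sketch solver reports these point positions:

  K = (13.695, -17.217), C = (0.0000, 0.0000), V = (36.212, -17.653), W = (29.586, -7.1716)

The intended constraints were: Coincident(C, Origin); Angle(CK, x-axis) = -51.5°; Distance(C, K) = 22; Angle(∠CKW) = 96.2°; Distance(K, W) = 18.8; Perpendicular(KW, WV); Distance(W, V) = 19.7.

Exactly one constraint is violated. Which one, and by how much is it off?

Distance(W, V) = 19.7 — off by 7.30.

C = (0.00, 0.00) ✓; CK at -51.50° ✓; |CK| = 22.00 ✓; ∠CKW = 96.20° ✓; |KW| = 18.80 ✓; ∠(KW, WV) = 90.00° ✓; |WV| = 12.40 ✗.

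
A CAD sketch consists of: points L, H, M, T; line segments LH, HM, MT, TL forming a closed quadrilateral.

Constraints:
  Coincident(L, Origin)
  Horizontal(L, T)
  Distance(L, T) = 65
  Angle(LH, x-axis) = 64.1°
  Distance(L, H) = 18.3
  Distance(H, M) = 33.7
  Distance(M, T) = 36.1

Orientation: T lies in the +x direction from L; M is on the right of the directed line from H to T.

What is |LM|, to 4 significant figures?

31.37

Checks: |HM| = 33.70 ✓; |MT| = 36.10 ✓.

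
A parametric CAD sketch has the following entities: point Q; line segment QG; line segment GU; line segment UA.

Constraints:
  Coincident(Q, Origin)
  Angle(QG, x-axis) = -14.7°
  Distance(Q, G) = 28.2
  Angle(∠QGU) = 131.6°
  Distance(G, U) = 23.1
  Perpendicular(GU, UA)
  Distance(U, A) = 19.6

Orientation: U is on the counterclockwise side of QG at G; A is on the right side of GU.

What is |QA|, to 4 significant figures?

58.35

∠QGU = 131.6°, so GU runs at -14.7° + (180° − 131.6°) = 33.70° from the x-axis; with |GU| = 23.1, U = G + 23.1·(cos 33.70°, sin 33.70°) = (46.50, 5.661). The perpendicularity gives UA at right angles to GU; with |UA| = 19.6 on the right of GU, A = U + 19.6·(0.5548, -0.8320) = (57.37, -10.65). Then |QA| = |A − Q| = 58.35.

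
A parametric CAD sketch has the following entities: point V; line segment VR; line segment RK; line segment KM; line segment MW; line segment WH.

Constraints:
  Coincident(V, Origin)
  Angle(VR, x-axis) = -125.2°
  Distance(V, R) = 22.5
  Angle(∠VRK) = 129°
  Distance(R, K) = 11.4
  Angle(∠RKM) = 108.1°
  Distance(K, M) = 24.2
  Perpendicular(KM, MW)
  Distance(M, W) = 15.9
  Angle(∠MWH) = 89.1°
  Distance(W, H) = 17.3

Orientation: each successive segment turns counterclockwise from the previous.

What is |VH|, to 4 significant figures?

14.21

V is at the origin; VR runs at -125.2° with length 22.5, so R = (-12.97, -18.39). ∠VRK = 129.0° gives RK at -74.20° from the x-axis; with |RK| = 11.4, K = (-9.866, -29.36). ∠RKM = 108.1° gives KM at -2.300° from the x-axis; with |KM| = 24.2, M = (14.31, -30.33). The perpendicularity gives MW at right angles to KM, so MW runs at 87.70°; with |MW| = 15.9, W = (14.95, -14.44). ∠MWH = 89.1° gives WH at 178.6° from the x-axis; with |WH| = 17.3, H = (-2.342, -14.02). Then |VH| = |H − V| = 14.21.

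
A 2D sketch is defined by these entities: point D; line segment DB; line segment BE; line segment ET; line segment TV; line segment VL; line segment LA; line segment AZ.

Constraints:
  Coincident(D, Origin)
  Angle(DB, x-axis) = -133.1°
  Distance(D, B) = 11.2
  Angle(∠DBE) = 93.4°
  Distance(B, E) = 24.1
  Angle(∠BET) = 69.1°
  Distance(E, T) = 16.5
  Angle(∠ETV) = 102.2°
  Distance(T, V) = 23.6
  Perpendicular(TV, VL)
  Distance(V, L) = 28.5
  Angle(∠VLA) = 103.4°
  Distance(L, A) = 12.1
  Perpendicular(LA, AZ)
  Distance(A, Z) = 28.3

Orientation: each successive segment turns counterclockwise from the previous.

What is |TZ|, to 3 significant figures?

6.48

D is at the origin; DB runs at -133.1° with length 11.2, so B = (-7.65, -8.18). ∠DBE = 93.4° gives BE at -46.5° from the x-axis; with |BE| = 24.1, E = (8.94, -25.7). ∠BET = 69.1° gives ET at 64.4° from the x-axis; with |ET| = 16.5, T = (16.1, -10.8). ∠ETV = 102.2° gives TV at 142° from the x-axis; with |TV| = 23.6, V = (-2.58, 3.69). TV is perpendicular to VL, so VL runs at -128°; with |VL| = 28.5, L = (-20.0, -18.8). ∠VLA = 103.4° gives LA at -51.2° from the x-axis; with |LA| = 12.1, A = (-12.5, -28.3). LA ⟂ AZ, so AZ runs at 38.8°; with |AZ| = 28.3, Z = (9.59, -10.5). Then |TZ| = |Z − T| = 6.48.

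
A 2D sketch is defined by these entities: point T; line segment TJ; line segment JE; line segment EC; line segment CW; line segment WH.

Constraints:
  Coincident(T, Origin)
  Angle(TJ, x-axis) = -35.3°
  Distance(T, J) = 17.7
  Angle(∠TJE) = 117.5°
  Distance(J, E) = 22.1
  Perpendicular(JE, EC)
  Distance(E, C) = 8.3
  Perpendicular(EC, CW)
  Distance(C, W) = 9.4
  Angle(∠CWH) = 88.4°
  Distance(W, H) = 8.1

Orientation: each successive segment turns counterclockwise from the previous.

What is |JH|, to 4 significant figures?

12.93

T is at the origin; TJ runs at -35.3° with length 17.7, so J = (14.45, -10.23). ∠TJE = 117.5° gives JE at 27.20° from the x-axis; with |JE| = 22.1, E = (34.10, -0.1262). The perpendicularity gives EC at right angles to JE, so EC runs at 117.2°; with |EC| = 8.3, C = (30.31, 7.256). EC is perpendicular to CW, so CW runs at -152.8°; with |CW| = 9.4, W = (21.95, 2.959). ∠CWH = 88.4° gives WH at -61.20° from the x-axis; with |WH| = 8.1, H = (25.85, -4.139). Then |JH| = |H − J| = 12.93.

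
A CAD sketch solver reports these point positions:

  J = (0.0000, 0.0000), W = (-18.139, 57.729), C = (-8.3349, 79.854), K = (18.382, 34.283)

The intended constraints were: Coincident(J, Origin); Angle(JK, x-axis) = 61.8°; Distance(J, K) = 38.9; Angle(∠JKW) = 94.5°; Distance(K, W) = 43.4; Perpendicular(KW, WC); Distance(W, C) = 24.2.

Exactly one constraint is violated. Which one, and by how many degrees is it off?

Perpendicular(KW, WC) — off by 8.80°.

J = (0.00, 0.00) ✓; JK at 61.80° ✓; |JK| = 38.90 ✓; ∠JKW = 94.50° ✓; |KW| = 43.40 ✓; ∠(KW, WC) = 81.20° ✗; |WC| = 24.20 ✓.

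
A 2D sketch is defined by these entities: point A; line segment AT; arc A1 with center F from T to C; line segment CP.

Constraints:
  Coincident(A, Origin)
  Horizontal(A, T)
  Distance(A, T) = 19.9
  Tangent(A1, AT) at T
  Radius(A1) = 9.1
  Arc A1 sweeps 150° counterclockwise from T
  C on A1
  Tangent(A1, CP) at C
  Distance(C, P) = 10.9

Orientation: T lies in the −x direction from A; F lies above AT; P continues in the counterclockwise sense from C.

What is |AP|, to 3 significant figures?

33.4

A is at the origin; A and T share the same y with |AT| = 19.9 and T on the −x side, so T = (-19.9, 0.00). Tangency of A1 to AT means the radius FT is perpendicular to AT, so F = T + (0, 9.1) = (-19.9, 9.10). On A1, T sits at bearing -90° from F; a 150° counterclockwise sweep puts C at bearing 60°, so C = F + 9.1·(cos 60°, sin 60°) = (-15.3, 17.0). The tangent condition forces FC to be normal to CP, so CP runs along (−sin 60°, cos 60°); with |CP| = 10.9, P = (-24.8, 22.4). Then |AP| = |P − A| = 33.4.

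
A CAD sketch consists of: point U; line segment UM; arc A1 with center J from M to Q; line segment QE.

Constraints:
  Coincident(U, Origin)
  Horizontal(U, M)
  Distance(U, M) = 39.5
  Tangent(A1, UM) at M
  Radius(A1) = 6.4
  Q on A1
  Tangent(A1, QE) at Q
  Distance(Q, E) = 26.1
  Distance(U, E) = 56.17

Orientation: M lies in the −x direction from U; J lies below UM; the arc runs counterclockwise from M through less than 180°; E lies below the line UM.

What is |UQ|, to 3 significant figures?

46.3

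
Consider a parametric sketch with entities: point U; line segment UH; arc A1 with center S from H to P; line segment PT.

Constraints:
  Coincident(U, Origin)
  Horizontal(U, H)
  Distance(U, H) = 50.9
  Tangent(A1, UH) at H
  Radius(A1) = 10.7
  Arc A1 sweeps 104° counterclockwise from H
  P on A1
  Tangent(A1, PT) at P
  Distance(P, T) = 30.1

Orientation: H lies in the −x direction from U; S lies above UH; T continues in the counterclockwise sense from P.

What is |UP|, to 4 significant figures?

42.64

U is at the origin; U and H share the same y with |UH| = 50.9 and H on the −x side, so H = (-50.90, 0.000). Tangency of A1 to UH means the radius SH is perpendicular to UH, so S = H + (0, 10.7) = (-50.90, 10.70). On A1, H sits at bearing -90° from S; a 104° counterclockwise sweep puts P at bearing 14°, so P = S + 10.7·(cos 14°, sin 14°) = (-40.52, 13.29). Then |UP| = |P − U| = 42.64.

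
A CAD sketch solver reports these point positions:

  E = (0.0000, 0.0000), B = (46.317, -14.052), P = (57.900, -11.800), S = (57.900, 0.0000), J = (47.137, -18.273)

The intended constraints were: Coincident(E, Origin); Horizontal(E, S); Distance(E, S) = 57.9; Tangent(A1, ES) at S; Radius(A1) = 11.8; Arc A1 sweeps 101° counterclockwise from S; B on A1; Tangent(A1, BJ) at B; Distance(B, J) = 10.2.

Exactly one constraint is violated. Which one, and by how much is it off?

Distance(B, J) = 10.2 — off by 5.90.

E = (0.00, 0.00) ✓; E.y = 0.00, S.y = 0.00 ✓; |ES| = 57.90 ✓; ∠(PS, SE) = 90.00° ✓; |PS| = 11.80 ✓; bearing(P→B) − bearing(P→S) = 101.0° ✓; |PB| = 11.80 ✓; ∠(PB, BJ) = 90.01° ✓; |BJ| = 4.300 ✗.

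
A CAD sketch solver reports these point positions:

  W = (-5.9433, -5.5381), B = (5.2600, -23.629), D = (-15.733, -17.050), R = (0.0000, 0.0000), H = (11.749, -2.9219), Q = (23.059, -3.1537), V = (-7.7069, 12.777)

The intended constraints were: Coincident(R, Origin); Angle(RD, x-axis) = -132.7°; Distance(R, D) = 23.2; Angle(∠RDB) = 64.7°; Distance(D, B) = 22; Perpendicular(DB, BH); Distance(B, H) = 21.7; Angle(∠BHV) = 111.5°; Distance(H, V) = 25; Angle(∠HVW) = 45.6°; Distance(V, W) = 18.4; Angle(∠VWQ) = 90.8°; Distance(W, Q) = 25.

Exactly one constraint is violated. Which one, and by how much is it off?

Distance(W, Q) = 25 — off by 4.10.

R = (0.00, 0.00) ✓; RD at -132.7° ✓; |RD| = 23.20 ✓; ∠RDB = 64.70° ✓; |DB| = 22.00 ✓; ∠(DB, BH) = 90.00° ✓; |BH| = 21.70 ✓; ∠BHV = 111.5° ✓; |HV| = 25.00 ✓; ∠HVW = 45.60° ✓; |VW| = 18.40 ✓; ∠VWQ = 90.80° ✓; |WQ| = 29.10 ✗.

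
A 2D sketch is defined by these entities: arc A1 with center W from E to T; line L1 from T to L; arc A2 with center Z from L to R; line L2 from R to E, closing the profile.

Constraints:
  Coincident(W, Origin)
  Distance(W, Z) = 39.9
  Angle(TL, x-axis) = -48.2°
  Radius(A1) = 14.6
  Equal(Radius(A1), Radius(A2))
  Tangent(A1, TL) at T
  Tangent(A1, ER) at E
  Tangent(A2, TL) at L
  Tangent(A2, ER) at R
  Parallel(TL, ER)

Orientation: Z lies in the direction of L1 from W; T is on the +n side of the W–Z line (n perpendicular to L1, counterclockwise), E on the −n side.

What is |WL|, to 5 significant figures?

42.487

Tangency of A1 to both parallel lines with radius 14.6 puts T and E at W ± 14.6·n: T = (10.884, 9.7314), E = (-10.884, -9.7314). Equal radii place L and R the same way about Z: L = Z + 14.6·n = (37.479, -20.013), R = Z − 14.6·n = (15.711, -39.476). Then |WL| = |L − W| = 42.487.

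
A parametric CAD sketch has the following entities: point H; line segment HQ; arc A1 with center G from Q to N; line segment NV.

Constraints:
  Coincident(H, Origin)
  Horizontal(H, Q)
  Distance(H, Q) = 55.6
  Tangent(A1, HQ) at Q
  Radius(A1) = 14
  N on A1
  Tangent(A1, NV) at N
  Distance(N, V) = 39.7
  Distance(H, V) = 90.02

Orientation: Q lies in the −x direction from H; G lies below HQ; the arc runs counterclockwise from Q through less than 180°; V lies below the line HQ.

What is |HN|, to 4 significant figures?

70.68

H is at the origin; H and Q share the same y with |HQ| = 55.6 and Q on the −x side, so Q = (-55.60, 0.000). Tangency of A1 to HQ means the radius GQ is perpendicular to HQ, so G = Q + (0, -14) = (-55.60, -14.00). Since GN ⟂ NV (tangency), |GV| = √(14.0² + 39.7²) = 42.10 regardless of where N sits on A1. So V lies on both circle(H, 90.02) and circle(G, 42.10); the below-HQ intersection is V = (-73.37, -52.16). N is the foot of the tangent from V: N = (-69.53, -12.65).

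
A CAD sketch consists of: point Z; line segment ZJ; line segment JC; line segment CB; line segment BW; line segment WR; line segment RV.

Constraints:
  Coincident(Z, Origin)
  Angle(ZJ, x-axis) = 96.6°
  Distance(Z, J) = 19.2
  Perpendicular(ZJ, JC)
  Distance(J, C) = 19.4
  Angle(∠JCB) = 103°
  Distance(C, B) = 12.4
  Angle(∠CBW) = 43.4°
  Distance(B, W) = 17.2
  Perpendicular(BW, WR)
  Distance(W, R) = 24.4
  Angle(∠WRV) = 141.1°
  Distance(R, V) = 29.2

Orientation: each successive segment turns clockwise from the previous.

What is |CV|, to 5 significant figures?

39.916

Z is at the origin; ZJ runs at 96.6° with length 19.2, so J = (-2.2068, 19.073). The perpendicularity gives JC at right angles to ZJ, so JC runs at 6.6000°; with |JC| = 19.4, C = (17.065, 21.303). ∠JCB = 103.0° gives CB at -70.400° from the x-axis; with |CB| = 12.4, B = (21.224, 9.6210). ∠CBW = 43.4° gives BW at 153.00° from the x-axis; with |BW| = 17.2, W = (5.8989, 17.430). BW is perpendicular to WR, so WR runs at 63.000°; with |WR| = 24.4, R = (16.976, 39.170). ∠WRV = 141.1° gives RV at 24.100° from the x-axis; with |RV| = 29.2, V = (43.631, 51.093). Then |CV| = |V − C| = 39.916.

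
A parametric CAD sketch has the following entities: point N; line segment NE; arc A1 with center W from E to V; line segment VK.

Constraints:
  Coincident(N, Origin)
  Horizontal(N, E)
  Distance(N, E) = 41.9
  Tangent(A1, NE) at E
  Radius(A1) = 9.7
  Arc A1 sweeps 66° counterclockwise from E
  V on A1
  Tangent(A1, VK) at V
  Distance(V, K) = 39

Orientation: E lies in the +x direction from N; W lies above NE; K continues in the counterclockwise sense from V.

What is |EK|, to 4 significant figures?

48.21

N is at the origin; NE is horizontal with |NE| = 41.9 and E on the +x side, so E = (41.90, 0.000). Tangency of A1 to NE means the radius WE is perpendicular to NE, so W = E + (0, 9.7) = (41.90, 9.700). On A1, E sits at bearing -90° from W; a 66° counterclockwise sweep puts V at bearing -24°, so V = W + 9.7·(cos -24°, sin -24°) = (50.76, 5.755). Tangency of A1 to VK means the radius WV is perpendicular to VK, so VK runs along (−sin -24°, cos -24°); with |VK| = 39.0, K = (66.62, 41.38). Then |EK| = |K − E| = 48.21.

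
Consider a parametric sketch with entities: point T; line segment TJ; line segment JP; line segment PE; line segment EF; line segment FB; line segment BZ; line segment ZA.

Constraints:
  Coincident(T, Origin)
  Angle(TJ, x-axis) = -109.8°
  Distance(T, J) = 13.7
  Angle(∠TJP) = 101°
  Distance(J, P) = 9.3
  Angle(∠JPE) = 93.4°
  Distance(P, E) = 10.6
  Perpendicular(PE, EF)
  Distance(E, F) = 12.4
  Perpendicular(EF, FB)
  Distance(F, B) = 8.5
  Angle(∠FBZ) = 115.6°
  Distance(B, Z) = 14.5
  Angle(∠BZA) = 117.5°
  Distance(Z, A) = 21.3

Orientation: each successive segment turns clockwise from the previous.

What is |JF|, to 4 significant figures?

11.58

T is at the origin; TJ runs at -109.8° with length 13.7, so J = (-4.641, -12.89). ∠TJP = 101.0° gives JP at 171.2° from the x-axis; with |JP| = 9.3, P = (-13.83, -11.47). ∠JPE = 93.4° gives PE at 84.60° from the x-axis; with |PE| = 10.6, E = (-12.83, -0.9143). The perpendicularity gives EF at right angles to PE, so EF runs at -5.400°; with |EF| = 12.4, F = (-0.4887, -2.081). Then |JF| = |F − J| = 11.58.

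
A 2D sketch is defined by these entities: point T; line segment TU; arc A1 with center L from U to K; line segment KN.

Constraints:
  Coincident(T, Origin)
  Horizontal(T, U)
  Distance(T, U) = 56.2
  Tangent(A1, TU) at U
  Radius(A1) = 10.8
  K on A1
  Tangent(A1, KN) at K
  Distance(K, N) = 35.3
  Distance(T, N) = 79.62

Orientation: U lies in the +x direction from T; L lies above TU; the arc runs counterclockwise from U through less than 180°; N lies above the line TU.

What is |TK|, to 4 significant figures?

67.97

T is at the origin; T and U share the same y with |TU| = 56.2 and U on the +x side, so U = (56.20, 0.000). Since A1 is tangent to TU there, LU ⟂ TU, so L = U + (0, 10.8) = (56.20, 10.80). Since LK ⟂ KN (tangency), |LN| = √(10.8² + 35.3²) = 36.92 regardless of where K sits on A1. So N lies on both circle(T, 79.62) and circle(L, 36.92); the above-TU intersection is N = (64.42, 46.79). K is the foot of the tangent from N: K = (66.97, 11.58).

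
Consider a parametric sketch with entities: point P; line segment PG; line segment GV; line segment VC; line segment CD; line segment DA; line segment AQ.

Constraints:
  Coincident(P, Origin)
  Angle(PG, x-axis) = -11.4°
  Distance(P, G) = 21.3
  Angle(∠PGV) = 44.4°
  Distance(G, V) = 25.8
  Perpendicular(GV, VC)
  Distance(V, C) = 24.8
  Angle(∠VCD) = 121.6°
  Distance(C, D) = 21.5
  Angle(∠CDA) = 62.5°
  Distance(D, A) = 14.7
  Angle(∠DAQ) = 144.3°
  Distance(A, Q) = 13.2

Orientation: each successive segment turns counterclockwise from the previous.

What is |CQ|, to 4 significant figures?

19.22

∠CDA = 62.5° gives DA at 30.10° from the x-axis; with |DA| = 14.7, A = (-0.4405, -10.92). ∠DAQ = 144.3° gives AQ at 65.80° from the x-axis; with |AQ| = 13.2, Q = (4.970, 1.123). Then |CQ| = |Q − C| = 19.22.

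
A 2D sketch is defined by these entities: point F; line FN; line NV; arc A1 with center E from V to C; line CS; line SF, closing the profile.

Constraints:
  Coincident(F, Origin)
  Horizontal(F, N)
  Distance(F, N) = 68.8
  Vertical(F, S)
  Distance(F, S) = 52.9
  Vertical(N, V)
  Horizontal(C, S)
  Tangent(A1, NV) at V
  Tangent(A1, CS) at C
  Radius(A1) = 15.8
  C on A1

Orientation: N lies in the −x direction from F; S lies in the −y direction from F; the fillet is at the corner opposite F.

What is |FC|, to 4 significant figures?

74.88

F is at the origin; FN is horizontal with |FN| = 68.8 and N on the −x side, so N = (-68.80, 0.000). FS is vertical with |FS| = 52.9 and S on the −y side, so S = (0.000, -52.90). The virtual corner opposite F is at (-68.80, -52.90). The tangent condition forces EV to be normal to NV and the tangent condition forces EC to be normal to CS, with radius 15.8, so the center E sits 15.8 in from both sides at E = (-53.00, -37.10). That places the tangent points at V = (-68.80, -37.10) on NV and C = (-53.00, -52.90) on CS. Then |FC| = |C − F| = 74.88.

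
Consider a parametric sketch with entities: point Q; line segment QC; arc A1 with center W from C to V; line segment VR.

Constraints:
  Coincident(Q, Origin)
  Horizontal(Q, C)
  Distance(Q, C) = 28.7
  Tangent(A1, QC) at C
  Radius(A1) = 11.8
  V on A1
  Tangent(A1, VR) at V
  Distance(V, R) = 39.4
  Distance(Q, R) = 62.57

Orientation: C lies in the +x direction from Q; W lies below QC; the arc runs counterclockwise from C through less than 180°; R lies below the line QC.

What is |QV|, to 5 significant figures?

24.411

Checks: |WC| = 11.80 ✓; |WV| = 11.80 ✓; ∠(WV, VR) = 90.00° ✓; |VR| = 39.40 ✓; |QR| = 62.57 ✓.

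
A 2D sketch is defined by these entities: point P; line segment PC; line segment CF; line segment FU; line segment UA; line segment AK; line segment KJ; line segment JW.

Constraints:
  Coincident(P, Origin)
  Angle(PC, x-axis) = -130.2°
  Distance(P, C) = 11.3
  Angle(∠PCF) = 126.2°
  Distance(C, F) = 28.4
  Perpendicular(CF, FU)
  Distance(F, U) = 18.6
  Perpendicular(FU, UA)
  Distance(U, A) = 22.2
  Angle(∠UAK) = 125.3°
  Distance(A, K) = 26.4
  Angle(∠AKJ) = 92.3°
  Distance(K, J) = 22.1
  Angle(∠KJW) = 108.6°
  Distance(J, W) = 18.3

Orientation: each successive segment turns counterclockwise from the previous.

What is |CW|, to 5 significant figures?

24.473

∠AKJ = 92.3° gives KJ at -114.00° from the x-axis; with |KJ| = 22.1, J = (-21.275, -20.711). ∠KJW = 108.6° gives JW at -42.600° from the x-axis; with |JW| = 18.3, W = (-7.8047, -33.098). Then |CW| = |W − C| = 24.473.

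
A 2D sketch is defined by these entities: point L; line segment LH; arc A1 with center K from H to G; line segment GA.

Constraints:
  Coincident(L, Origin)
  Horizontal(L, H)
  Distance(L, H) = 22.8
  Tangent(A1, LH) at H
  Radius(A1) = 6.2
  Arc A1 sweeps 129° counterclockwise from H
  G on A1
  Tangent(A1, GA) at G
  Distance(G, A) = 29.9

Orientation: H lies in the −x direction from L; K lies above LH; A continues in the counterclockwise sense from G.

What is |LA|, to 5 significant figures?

49.655

L is at the origin; L and H share the same y with |LH| = 22.8 and H on the −x side, so H = (-22.800, 0.0000). A1 meets LH tangentially, so KH is at right angles to LH, so K = H + (0, 6.2) = (-22.800, 6.2000). On A1, H sits at bearing -90° from K; a 129° counterclockwise sweep puts G at bearing 39°, so G = K + 6.2·(cos 39°, sin 39°) = (-17.982, 10.102). The tangent condition forces KG to be normal to GA, so GA runs along (−sin 39°, cos 39°); with |GA| = 29.9, A = (-36.798, 33.338). Then |LA| = |A − L| = 49.655.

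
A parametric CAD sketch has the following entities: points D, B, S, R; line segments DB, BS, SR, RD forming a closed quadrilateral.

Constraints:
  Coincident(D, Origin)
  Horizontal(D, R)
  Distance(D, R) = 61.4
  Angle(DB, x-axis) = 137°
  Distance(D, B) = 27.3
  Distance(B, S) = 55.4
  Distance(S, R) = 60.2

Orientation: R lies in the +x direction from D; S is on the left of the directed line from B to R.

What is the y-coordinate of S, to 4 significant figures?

48.97

D is at the origin; DR is horizontal with |DR| = 61.4 and R in +x, so R = (61.4, 0). DB runs at 137.0° with |DB| = 27.3, so B = (-19.97, 18.62). S is determined by |BS| = 55.4 and |SR| = 60.2 together: it lies at the intersection of circle(B, 55.4) and circle(R, 60.2). With |BR| = 83.47, the foot of the radical line on BR is 38.41 from B and the perpendicular offset is √(55.4² − 38.41²) = 39.92. Taking the left-of-BR solution: S = (26.38, 48.97).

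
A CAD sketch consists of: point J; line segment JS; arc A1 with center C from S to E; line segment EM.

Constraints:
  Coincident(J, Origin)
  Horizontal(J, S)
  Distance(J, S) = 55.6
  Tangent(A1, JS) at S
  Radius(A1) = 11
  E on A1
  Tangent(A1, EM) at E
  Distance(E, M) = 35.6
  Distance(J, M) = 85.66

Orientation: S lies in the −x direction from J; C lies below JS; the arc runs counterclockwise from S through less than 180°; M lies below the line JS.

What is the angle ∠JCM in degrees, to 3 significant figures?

130°

Checks: |CE| = 11.00 ✓; ∠(CE, EM) = 90.00° ✓; |EM| = 35.60 ✓; |JM| = 85.66 ✓.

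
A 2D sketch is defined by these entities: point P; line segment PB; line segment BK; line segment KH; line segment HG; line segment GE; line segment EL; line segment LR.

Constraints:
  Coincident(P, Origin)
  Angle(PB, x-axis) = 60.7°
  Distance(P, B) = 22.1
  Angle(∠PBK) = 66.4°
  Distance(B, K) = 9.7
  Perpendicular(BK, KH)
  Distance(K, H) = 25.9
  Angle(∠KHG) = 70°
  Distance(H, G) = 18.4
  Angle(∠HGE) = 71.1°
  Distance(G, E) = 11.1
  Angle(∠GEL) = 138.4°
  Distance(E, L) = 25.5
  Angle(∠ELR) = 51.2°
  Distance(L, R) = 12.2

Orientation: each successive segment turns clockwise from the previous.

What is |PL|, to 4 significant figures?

20.69

P is at the origin; PB runs at 60.7° with length 22.1, so B = (10.82, 19.27). ∠PBK = 66.4° gives BK at -52.90° from the x-axis; with |BK| = 9.7, K = (16.67, 11.54). The perpendicularity gives KH at right angles to BK, so KH runs at -142.9°; with |KH| = 25.9, H = (-3.991, -4.087). ∠KHG = 70.0° gives HG at 107.1° from the x-axis; with |HG| = 18.4, G = (-9.401, 13.50). ∠HGE = 71.1° gives GE at -1.800° from the x-axis; with |GE| = 11.1, E = (1.693, 13.15). ∠GEL = 138.4° gives EL at -43.40° from the x-axis; with |EL| = 25.5, L = (20.22, -4.370). Then |PL| = |L − P| = 20.69.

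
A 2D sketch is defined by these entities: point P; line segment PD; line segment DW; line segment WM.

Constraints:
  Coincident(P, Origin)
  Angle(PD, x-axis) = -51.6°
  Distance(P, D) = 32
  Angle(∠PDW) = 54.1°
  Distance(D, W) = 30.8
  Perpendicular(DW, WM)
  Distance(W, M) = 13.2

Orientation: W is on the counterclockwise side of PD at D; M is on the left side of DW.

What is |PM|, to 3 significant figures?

17.5

P is at the origin; PD runs at -51.6° with length 32.0, so D = 32.0·(cos -51.6°, sin -51.6°) = (19.9, -25.1). ∠PDW = 54.1°, so DW runs at -51.6° + (180° − 54.1°) = 74.3° from the x-axis; with |DW| = 30.8, W = D + 30.8·(cos 74.3°, sin 74.3°) = (28.2, 4.57). DW is perpendicular to WM; with |WM| = 13.2 on the left of DW, M = W + 13.2·(-0.963, 0.271) = (15.5, 8.14). Then |PM| = |M − P| = 17.5.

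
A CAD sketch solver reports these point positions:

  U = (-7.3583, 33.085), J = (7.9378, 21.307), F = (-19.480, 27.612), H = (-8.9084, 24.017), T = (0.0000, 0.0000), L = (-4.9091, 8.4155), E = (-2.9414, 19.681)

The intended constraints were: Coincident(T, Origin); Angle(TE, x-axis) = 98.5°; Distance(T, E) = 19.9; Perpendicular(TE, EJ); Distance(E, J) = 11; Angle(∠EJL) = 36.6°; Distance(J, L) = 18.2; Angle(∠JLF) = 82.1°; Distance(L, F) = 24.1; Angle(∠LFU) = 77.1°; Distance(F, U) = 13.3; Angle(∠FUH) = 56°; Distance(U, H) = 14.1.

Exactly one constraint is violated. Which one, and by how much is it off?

Distance(U, H) = 14.1 — off by 4.90.

T = (0.00, 0.00) ✓; TE at 98.50° ✓; |TE| = 19.90 ✓; ∠(TE, EJ) = 90.00° ✓; |EJ| = 11.00 ✓; ∠EJL = 36.60° ✓; |JL| = 18.20 ✓; ∠JLF = 82.10° ✓; |LF| = 24.10 ✓; ∠LFU = 77.10° ✓; |FU| = 13.30 ✓; ∠FUH = 56.00° ✓; |UH| = 9.200 ✗.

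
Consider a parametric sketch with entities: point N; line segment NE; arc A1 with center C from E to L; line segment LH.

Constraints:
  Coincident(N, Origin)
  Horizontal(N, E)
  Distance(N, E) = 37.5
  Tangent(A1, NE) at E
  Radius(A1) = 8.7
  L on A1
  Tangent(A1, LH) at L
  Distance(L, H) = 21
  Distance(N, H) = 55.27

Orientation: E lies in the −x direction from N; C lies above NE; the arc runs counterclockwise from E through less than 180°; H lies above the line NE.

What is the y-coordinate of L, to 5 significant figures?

15.017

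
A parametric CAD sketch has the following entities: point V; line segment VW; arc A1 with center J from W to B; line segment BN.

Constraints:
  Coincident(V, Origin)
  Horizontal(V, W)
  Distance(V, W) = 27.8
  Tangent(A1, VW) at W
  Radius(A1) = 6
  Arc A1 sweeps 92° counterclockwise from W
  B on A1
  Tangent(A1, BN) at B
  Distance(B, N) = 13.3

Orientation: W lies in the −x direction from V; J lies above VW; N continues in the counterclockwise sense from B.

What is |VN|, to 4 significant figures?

29.60

V is at the origin; V and W share the same y with |VW| = 27.8 and W on the −x side, so W = (-27.80, 0.000). A1 meets VW tangentially, so JW is at right angles to VW, so J = W + (0, 6) = (-27.80, 6.000). On A1, W sits at bearing -90° from J; a 92° counterclockwise sweep puts B at bearing 2°, so B = J + 6.0·(cos 2°, sin 2°) = (-21.80, 6.209). A1 meets BN tangentially, so JB is at right angles to BN, so BN runs along (−sin 2°, cos 2°); with |BN| = 13.3, N = (-22.27, 19.50). Then |VN| = |N − V| = 29.60.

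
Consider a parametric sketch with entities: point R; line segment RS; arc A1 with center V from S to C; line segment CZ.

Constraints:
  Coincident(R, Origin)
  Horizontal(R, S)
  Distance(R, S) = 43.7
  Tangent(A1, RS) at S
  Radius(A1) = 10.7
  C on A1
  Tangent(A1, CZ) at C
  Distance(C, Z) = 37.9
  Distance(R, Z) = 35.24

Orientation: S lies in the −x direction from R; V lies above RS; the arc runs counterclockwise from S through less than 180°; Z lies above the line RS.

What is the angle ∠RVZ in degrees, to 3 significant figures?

48.8°

R is at the origin; R and S share the same y with |RS| = 43.7 and S on the −x side, so S = (-43.7, 0.00). Since A1 is tangent to RS there, VS ⟂ RS, so V = S + (0, 10.7) = (-43.7, 10.7). Since VC ⟂ CZ (tangency), |VZ| = √(10.7² + 37.9²) = 39.4 regardless of where C sits on A1. So Z lies on both circle(R, 35.24) and circle(V, 39.4); the above-RS intersection is Z = (-11.5, 33.3). C is the foot of the tangent from Z: C = (-35.4, 3.94).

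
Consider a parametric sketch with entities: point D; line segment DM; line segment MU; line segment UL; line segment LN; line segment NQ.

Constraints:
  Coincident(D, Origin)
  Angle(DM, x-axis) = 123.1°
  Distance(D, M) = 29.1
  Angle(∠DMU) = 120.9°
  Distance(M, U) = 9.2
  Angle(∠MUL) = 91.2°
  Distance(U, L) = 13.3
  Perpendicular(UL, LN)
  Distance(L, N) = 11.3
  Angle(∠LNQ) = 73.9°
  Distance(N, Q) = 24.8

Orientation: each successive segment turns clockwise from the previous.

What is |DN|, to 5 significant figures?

17.408

D is at the origin; DM runs at 123.1° with length 29.1, so M = (-15.892, 24.378). ∠DMU = 120.9° gives MU at 64.000° from the x-axis; with |MU| = 9.2, U = (-11.859, 32.647). ∠MUL = 91.2° gives UL at -24.800° from the x-axis; with |UL| = 13.3, L = (0.21489, 27.068). UL is perpendicular to LN, so LN runs at -114.80°; with |LN| = 11.3, N = (-4.5249, 16.810). Then |DN| = |N − D| = 17.408.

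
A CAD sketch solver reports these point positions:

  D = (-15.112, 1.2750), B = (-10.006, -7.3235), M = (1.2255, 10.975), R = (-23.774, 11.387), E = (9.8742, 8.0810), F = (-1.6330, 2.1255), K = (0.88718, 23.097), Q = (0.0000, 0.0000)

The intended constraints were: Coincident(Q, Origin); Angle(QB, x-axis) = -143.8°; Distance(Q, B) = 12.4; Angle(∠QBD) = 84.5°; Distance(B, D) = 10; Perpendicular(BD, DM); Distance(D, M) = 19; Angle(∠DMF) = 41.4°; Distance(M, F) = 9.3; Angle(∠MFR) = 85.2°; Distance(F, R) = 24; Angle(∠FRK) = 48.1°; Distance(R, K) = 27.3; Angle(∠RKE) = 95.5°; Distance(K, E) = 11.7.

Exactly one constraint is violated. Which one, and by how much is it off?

Distance(K, E) = 11.7 — off by 5.80.

Q = (0.00, 0.00) ✓; QB at -143.8° ✓; |QB| = 12.40 ✓; ∠QBD = 84.50° ✓; |BD| = 10.00 ✓; ∠(BD, DM) = 90.00° ✓; |DM| = 19.00 ✓; ∠DMF = 41.40° ✓; |MF| = 9.300 ✓; ∠MFR = 85.20° ✓; |FR| = 24.00 ✓; ∠FRK = 48.10° ✓; |RK| = 27.30 ✓; ∠RKE = 95.50° ✓; |KE| = 17.50 ✗.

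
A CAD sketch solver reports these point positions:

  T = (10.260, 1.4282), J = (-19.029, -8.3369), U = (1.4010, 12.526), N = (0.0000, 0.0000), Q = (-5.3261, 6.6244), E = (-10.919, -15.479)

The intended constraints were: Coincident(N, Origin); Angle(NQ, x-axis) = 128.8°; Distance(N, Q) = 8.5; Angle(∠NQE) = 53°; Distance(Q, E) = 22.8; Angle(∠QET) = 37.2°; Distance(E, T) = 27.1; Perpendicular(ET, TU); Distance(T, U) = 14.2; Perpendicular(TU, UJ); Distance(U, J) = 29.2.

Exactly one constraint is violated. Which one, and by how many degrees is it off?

Perpendicular(TU, UJ) — off by 7.00°.

N = (0.00, 0.00) ✓; NQ at 128.8° ✓; |NQ| = 8.500 ✓; ∠NQE = 53.00° ✓; |QE| = 22.80 ✓; ∠QET = 37.20° ✓; |ET| = 27.10 ✓; ∠(ET, TU) = 90.00° ✓; |TU| = 14.20 ✓; ∠(TU, UJ) = 97.00° ✗; |UJ| = 29.20 ✓.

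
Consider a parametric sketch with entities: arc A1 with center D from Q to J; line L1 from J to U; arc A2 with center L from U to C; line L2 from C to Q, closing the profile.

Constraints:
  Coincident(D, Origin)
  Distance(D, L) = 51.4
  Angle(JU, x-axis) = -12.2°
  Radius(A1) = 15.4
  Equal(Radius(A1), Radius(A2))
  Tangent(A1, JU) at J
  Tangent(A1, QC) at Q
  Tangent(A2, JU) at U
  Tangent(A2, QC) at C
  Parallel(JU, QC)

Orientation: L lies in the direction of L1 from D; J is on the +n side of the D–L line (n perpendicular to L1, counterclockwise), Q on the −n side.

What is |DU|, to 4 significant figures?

53.66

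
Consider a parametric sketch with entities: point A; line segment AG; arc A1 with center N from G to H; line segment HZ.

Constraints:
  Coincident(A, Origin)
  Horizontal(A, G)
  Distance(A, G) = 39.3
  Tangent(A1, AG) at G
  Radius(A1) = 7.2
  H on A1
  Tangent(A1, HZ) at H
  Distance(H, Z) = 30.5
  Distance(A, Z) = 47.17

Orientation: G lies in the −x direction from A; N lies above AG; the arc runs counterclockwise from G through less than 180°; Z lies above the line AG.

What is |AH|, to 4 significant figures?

32.79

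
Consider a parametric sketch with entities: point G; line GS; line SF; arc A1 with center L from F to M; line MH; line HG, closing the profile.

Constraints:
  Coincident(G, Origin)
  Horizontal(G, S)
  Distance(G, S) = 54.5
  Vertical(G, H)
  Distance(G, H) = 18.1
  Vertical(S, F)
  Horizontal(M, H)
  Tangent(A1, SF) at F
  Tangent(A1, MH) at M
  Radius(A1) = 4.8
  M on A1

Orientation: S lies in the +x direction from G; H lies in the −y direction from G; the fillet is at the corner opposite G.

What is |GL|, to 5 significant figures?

51.449

G is at the origin; G and S share the same y with |GS| = 54.5 and S on the +x side, so S = (54.500, 0.0000). GH is vertical with |GH| = 18.1 and H on the −y side, so H = (0.0000, -18.100). The virtual corner opposite G is at (54.500, -18.100). Since A1 is tangent to SF there, LF ⟂ SF and since A1 is tangent to MH there, LM ⟂ MH, with radius 4.8, so the center L sits 4.8 in from both sides at L = (49.700, -13.300). Then |GL| = |L − G| = 51.449.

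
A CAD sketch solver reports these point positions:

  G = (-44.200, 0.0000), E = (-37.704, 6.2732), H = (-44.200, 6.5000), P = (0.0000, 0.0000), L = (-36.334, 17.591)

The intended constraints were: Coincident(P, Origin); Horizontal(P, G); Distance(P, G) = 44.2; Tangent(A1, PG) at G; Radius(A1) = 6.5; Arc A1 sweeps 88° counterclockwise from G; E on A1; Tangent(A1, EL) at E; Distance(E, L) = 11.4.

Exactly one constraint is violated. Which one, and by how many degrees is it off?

Tangent(A1, EL) at E — off by 4.90°.

P = (0.00, 0.00) ✓; P.y = 0.00, G.y = 0.00 ✓; |PG| = 44.20 ✓; ∠(HG, GP) = 90.00° ✓; |HG| = 6.500 ✓; bearing(H→E) − bearing(H→G) = 88.00° ✓; |HE| = 6.500 ✓; ∠(HE, EL) = 94.90° ✗; |EL| = 11.40 ✓.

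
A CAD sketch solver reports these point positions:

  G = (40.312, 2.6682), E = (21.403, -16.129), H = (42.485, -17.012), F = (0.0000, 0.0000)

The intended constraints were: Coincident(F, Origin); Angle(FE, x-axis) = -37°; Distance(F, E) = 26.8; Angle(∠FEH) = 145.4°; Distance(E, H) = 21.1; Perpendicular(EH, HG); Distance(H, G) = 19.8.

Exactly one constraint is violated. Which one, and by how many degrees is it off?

Perpendicular(EH, HG) — off by 8.70°.

F = (0.00, 0.00) ✓; FE at -37.00° ✓; |FE| = 26.80 ✓; ∠FEH = 145.4° ✓; |EH| = 21.10 ✓; ∠(EH, HG) = 98.70° ✗; |HG| = 19.80 ✓.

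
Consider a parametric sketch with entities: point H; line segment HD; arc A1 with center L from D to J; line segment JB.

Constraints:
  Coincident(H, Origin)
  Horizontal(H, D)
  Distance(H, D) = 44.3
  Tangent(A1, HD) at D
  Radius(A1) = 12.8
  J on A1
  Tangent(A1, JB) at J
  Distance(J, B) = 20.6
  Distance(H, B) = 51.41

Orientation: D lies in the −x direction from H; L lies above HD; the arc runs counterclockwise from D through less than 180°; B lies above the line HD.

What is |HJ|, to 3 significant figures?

35.6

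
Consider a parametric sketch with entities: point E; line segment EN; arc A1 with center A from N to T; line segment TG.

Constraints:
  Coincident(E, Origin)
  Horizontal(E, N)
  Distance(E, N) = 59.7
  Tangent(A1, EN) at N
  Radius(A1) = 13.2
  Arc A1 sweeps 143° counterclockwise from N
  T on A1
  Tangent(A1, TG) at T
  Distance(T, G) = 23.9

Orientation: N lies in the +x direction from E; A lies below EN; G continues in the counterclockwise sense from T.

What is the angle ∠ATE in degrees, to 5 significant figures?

102.36°

Since A1 is tangent to EN there, AN ⟂ EN, so A = N + (0, -13.2) = (59.700, -13.200). On A1, N sits at bearing 90° from A; a 143° counterclockwise sweep puts T at bearing 233°, so T = A + 13.2·(cos 233°, sin 233°) = (51.756, -23.742). Then cos ∠ATE = TA·TE / (|TA||TE|), giving 102.36°.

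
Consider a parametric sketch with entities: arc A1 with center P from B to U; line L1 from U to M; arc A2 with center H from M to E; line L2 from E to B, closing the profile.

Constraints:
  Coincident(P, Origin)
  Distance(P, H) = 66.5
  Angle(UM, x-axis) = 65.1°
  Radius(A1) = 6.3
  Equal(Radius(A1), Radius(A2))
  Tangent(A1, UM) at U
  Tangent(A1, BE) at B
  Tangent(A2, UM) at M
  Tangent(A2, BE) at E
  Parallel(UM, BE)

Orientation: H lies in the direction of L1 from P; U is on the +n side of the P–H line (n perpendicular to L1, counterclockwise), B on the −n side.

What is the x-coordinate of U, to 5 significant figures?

-5.7144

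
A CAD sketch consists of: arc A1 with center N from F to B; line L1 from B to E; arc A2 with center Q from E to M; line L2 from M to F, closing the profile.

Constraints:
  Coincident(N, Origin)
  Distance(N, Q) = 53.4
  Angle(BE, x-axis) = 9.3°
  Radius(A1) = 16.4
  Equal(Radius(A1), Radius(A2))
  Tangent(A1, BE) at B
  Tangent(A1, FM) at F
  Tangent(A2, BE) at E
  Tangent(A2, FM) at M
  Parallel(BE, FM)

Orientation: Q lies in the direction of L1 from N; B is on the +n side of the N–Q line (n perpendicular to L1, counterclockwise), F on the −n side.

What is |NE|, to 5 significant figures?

55.862

The slot axis is L1's direction at 9.3°, so u = (cos 9.3°, sin 9.3°) = (0.98686, 0.16160) and n = (−sin 9.3°, cos 9.3°) = (-0.16160, 0.98686). N is at the origin and Q lies 53.4 along u from N, so Q = 53.4·u = (52.698, 8.6296). Tangency of A1 to both parallel lines with radius 16.4 puts B and F at N ± 16.4·n: B = (-2.6503, 16.184), F = (2.6503, -16.184). Equal radii place E and M the same way about Q: E = Q + 16.4·n = (50.048, 24.814), M = Q − 16.4·n = (55.348, -7.5548). Then |NE| = |E − N| = 55.862.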